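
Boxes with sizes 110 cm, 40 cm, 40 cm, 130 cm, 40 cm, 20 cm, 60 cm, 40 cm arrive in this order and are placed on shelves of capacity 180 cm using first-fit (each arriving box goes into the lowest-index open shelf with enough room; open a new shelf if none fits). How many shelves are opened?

  110 → shelf 1 (new)  [load 110/180]
  40 → shelf 1  [load 150/180]
  40 → shelf 2 (new)  [load 40/180]
  130 → shelf 2  [load 170/180]
  40 → shelf 3 (new)  [load 40/180]
  20 → shelf 1  [load 170/180]
  60 → shelf 3  [load 100/180]
  40 → shelf 3  [load 140/180]
3 shelves opened.

3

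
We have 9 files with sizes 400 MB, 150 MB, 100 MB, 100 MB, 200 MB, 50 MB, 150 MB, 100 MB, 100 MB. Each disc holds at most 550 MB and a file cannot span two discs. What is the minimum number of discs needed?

Total = 400 + 200 + 150 + 150 + 100 + 100 + 100 + 100 + 50 = 1350 MB.
Lower bound: ⌈1350/550⌉ = 3 discs.
A packing using 3 discs:
  disc 1: 400 + 150 = 550
  disc 2: 200 + 150 + 100 + 100 = 550
  disc 3: 100 + 100 + 50 = 250
This matches the lower bound, so 3 is optimal.

3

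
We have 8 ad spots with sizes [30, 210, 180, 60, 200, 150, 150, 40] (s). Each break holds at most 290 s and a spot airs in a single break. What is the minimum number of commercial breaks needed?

5

Total = 210 + 200 + 180 + 150 + 150 + 60 + 40 + 30 = 1020 s.
Lower bound: ⌈1020/290⌉ = 4 commercial breaks.
Also, 5 ad spots each exceed 145 s, and no two of those can share a break, so at least 5 commercial breaks are needed.
A packing using 5 commercial breaks:
  break 1: 210 + 60 = 270
  break 2: 200 + 40 + 30 = 270
  break 3: 180 = 180
  break 4: 150 = 150
  break 5: 150 = 150
This matches the lower bound, so 5 is optimal.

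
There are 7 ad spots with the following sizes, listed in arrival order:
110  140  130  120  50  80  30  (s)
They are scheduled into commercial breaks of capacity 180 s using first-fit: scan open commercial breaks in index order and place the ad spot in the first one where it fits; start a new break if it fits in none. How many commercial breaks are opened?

5

  110 → break 1 (new)  [load 110/180]
  140 → break 2 (new)  [load 140/180]
  130 → break 3 (new)  [load 130/180]
  120 → break 4 (new)  [load 120/180]
  50 → break 1  [load 160/180]
  80 → break 5 (new)  [load 80/180]
  30 → break 2  [load 170/180]
5 commercial breaks opened.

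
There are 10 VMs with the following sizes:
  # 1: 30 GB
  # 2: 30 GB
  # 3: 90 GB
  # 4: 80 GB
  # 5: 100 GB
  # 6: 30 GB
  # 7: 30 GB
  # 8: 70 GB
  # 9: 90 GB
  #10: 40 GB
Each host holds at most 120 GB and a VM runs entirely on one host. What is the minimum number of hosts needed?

Total = 100 + 90 + 90 + 80 + 70 + 40 + 30 + 30 + 30 + 30 = 590 GB.
Lower bound: ⌈590/120⌉ = 5 hosts.
A packing using 6 hosts:
  host 1: 100 = 100
  host 2: 90 + 30 = 120
  host 3: 90 + 30 = 120
  host 4: 80 + 40 = 120
  host 5: 70 + 30 = 100
  host 6: 30 = 30
No arrangement into 5 hosts stays within capacity, so 6 is optimal.

6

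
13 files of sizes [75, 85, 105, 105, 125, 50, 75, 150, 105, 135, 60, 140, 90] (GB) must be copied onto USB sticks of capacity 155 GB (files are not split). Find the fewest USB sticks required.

10

Total = 150 + 140 + 135 + 125 + 105 + 105 + 105 + 90 + 85 + 75 + 75 + 60 + 50 = 1300 GB.
Lower bound: ⌈1300/155⌉ = 9 USB sticks.
A packing using 10 USB sticks:
  USB stick 1: 150 = 150
  USB stick 2: 140 = 140
  USB stick 3: 135 = 135
  USB stick 4: 125 = 125
  USB stick 5: 105 + 50 = 155
  USB stick 6: 105 = 105
  USB stick 7: 105 = 105
  USB stick 8: 90 + 60 = 150
  USB stick 9: 85 = 85
  USB stick 10: 75 + 75 = 150
No arrangement into 9 USB sticks stays within capacity, so 10 is optimal.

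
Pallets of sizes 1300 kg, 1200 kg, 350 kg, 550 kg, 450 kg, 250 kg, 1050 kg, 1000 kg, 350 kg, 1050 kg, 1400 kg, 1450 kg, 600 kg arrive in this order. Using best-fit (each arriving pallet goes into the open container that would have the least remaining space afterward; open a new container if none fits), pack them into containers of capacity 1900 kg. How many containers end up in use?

7

  1300 → container 1 (new)  [load 1300/1900]
  1200 → container 2 (new)  [load 1200/1900]
  350 → container 1  [load 1650/1900]
  550 → container 2  [load 1750/1900]
  450 → container 3 (new)  [load 450/1900]
  250 → container 1  [load 1900/1900]
  1050 → container 3  [load 1500/1900]
  1000 → container 4 (new)  [load 1000/1900]
  350 → container 3  [load 1850/1900]
  1050 → container 5 (new)  [load 1050/1900]
  1400 → container 6 (new)  [load 1400/1900]
  1450 → container 7 (new)  [load 1450/1900]
  600 → container 5  [load 1650/1900]
7 containers opened.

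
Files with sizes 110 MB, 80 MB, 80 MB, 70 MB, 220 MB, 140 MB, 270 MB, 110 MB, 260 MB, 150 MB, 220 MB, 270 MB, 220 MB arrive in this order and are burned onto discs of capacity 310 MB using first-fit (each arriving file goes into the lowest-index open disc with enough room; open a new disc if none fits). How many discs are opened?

  110 → disc 1 (new)  [load 110/310]
  80 → disc 1  [load 190/310]
  80 → disc 1  [load 270/310]
  70 → disc 2 (new)  [load 70/310]
  220 → disc 2  [load 290/310]
  140 → disc 3 (new)  [load 140/310]
  270 → disc 4 (new)  [load 270/310]
  110 → disc 3  [load 250/310]
  260 → disc 5 (new)  [load 260/310]
  150 → disc 6 (new)  [load 150/310]
  220 → disc 7 (new)  [load 220/310]
  270 → disc 8 (new)  [load 270/310]
  220 → disc 9 (new)  [load 220/310]
9 discs opened.

9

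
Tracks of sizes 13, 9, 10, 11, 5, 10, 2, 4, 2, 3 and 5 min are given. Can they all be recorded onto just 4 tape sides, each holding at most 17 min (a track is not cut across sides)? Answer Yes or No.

Total = 74 min; ⌈74/17⌉ = 5.
At least 5 tape sides are required, but only 4 are allowed.

No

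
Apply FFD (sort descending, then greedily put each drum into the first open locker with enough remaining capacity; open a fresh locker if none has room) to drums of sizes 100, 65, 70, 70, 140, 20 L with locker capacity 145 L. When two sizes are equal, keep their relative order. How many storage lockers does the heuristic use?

4

Sorted descending: 140, 100, 70, 70, 65, 20.
  140 → locker 1 (new)  [load 140/145]
  100 → locker 2 (new)  [load 100/145]
  70 → locker 3 (new)  [load 70/145]
  70 → locker 3  [load 140/145]
  65 → locker 4 (new)  [load 65/145]
  20 → locker 2  [load 120/145]
4 storage lockers opened.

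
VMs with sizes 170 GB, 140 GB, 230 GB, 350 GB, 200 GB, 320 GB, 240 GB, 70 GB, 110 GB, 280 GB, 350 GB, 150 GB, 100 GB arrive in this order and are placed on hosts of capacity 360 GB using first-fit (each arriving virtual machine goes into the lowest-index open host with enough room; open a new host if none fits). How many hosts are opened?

9

  170 → host 1 (new)  [load 170/360]
  140 → host 1  [load 310/360]
  230 → host 2 (new)  [load 230/360]
  350 → host 3 (new)  [load 350/360]
  200 → host 4 (new)  [load 200/360]
  320 → host 5 (new)  [load 320/360]
  240 → host 6 (new)  [load 240/360]
  70 → host 2  [load 300/360]
  110 → host 4  [load 310/360]
  280 → host 7 (new)  [load 280/360]
  350 → host 8 (new)  [load 350/360]
  150 → host 9 (new)  [load 150/360]
  100 → host 6  [load 340/360]
9 hosts opened.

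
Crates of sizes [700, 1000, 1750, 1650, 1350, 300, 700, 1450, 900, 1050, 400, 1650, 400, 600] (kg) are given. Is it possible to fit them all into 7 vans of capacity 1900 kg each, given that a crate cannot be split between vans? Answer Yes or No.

No

Total = 13900 kg; ⌈13900/1900⌉ = 8.
At least 8 vans are required, but only 7 are allowed.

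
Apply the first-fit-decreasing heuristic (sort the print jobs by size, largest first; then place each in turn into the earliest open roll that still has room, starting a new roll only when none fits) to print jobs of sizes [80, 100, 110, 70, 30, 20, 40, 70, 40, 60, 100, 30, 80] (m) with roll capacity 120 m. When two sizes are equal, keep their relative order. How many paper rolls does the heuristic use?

8

Sorted descending: 110, 100, 100, 80, 80, 70, 70, 60, 40, 40, 30, 30, 20.
  110 → roll 1 (new)  [load 110/120]
  100 → roll 2 (new)  [load 100/120]
  100 → roll 3 (new)  [load 100/120]
  80 → roll 4 (new)  [load 80/120]
  80 → roll 5 (new)  [load 80/120]
  70 → roll 6 (new)  [load 70/120]
  70 → roll 7 (new)  [load 70/120]
  60 → roll 8 (new)  [load 60/120]
  40 → roll 4  [load 120/120]
  40 → roll 5  [load 120/120]
  30 → roll 6  [load 100/120]
  30 → roll 7  [load 100/120]
  20 → roll 2  [load 120/120]
8 paper rolls opened.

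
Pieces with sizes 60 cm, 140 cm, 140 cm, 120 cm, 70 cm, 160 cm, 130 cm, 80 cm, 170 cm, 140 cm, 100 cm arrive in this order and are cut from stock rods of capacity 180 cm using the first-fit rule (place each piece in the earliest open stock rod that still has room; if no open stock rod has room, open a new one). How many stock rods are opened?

9

  60 → stock rod 1 (new)  [load 60/180]
  140 → stock rod 2 (new)  [load 140/180]
  140 → stock rod 3 (new)  [load 140/180]
  120 → stock rod 1  [load 180/180]
  70 → stock rod 4 (new)  [load 70/180]
  160 → stock rod 5 (new)  [load 160/180]
  130 → stock rod 6 (new)  [load 130/180]
  80 → stock rod 4  [load 150/180]
  170 → stock rod 7 (new)  [load 170/180]
  140 → stock rod 8 (new)  [load 140/180]
  100 → stock rod 9 (new)  [load 100/180]
9 stock rods opened.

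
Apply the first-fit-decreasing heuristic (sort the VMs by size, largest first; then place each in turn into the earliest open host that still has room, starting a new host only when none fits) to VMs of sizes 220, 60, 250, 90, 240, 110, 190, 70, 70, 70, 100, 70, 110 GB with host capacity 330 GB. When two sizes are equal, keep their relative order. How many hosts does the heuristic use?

Sorted descending: 250, 240, 220, 190, 110, 110, 100, 90, 70, 70, 70, 70, 60.
  250 → host 1 (new)  [load 250/330]
  240 → host 2 (new)  [load 240/330]
  220 → host 3 (new)  [load 220/330]
  190 → host 4 (new)  [load 190/330]
  110 → host 3  [load 330/330]
  110 → host 4  [load 300/330]
  100 → host 5 (new)  [load 100/330]
  90 → host 2  [load 330/330]
  70 → host 1  [load 320/330]
  70 → host 5  [load 170/330]
  70 → host 5  [load 240/330]
  70 → host 5  [load 310/330]
  60 → host 6 (new)  [load 60/330]
6 hosts opened.

6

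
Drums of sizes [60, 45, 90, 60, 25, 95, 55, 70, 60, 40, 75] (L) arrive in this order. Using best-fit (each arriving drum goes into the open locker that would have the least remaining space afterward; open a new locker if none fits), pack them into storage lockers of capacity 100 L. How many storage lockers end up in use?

8

  60 → locker 1 (new)  [load 60/100]
  45 → locker 2 (new)  [load 45/100]
  90 → locker 3 (new)  [load 90/100]
  60 → locker 4 (new)  [load 60/100]
  25 → locker 1  [load 85/100]
  95 → locker 5 (new)  [load 95/100]
  55 → locker 2  [load 100/100]
  70 → locker 6 (new)  [load 70/100]
  60 → locker 7 (new)  [load 60/100]
  40 → locker 4  [load 100/100]
  75 → locker 8 (new)  [load 75/100]
8 storage lockers opened.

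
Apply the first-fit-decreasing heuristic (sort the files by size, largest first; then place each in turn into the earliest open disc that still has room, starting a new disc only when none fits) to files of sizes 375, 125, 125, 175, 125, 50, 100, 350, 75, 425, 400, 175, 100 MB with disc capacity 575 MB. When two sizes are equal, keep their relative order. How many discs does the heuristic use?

Sorted descending: 425, 400, 375, 350, 175, 175, 125, 125, 125, 100, 100, 75, 50.
  425 → disc 1 (new)  [load 425/575]
  400 → disc 2 (new)  [load 400/575]
  375 → disc 3 (new)  [load 375/575]
  350 → disc 4 (new)  [load 350/575]
  175 → disc 2  [load 575/575]
  175 → disc 3  [load 550/575]
  125 → disc 1  [load 550/575]
  125 → disc 4  [load 475/575]
  125 → disc 5 (new)  [load 125/575]
  100 → disc 4  [load 575/575]
  100 → disc 5  [load 225/575]
  75 → disc 5  [load 300/575]
  50 → disc 5  [load 350/575]
5 discs opened.

5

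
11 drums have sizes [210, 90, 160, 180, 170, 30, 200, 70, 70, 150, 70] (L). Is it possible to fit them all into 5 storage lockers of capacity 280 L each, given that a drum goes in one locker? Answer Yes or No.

No

Total = 1400 L; ⌈1400/280⌉ = 5.
6 drums each exceed half the capacity and cannot share a locker, forcing at least 6 storage lockers.
At least 6 storage lockers are required, but only 5 are allowed.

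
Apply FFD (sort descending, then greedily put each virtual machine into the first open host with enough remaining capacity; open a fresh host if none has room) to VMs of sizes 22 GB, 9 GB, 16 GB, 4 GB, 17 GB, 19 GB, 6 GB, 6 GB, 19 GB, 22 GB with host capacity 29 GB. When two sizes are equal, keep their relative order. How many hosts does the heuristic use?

Sorted descending: 22, 22, 19, 19, 17, 16, 9, 6, 6, 4.
  22 → host 1 (new)  [load 22/29]
  22 → host 2 (new)  [load 22/29]
  19 → host 3 (new)  [load 19/29]
  19 → host 4 (new)  [load 19/29]
  17 → host 5 (new)  [load 17/29]
  16 → host 6 (new)  [load 16/29]
  9 → host 3  [load 28/29]
  6 → host 1  [load 28/29]
  6 → host 2  [load 28/29]
  4 → host 4  [load 23/29]
6 hosts opened.

6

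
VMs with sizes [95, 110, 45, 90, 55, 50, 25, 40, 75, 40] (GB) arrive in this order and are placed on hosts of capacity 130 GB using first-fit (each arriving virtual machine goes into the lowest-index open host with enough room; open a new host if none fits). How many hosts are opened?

  95 → host 1 (new)  [load 95/130]
  110 → host 2 (new)  [load 110/130]
  45 → host 3 (new)  [load 45/130]
  90 → host 4 (new)  [load 90/130]
  55 → host 3  [load 100/130]
  50 → host 5 (new)  [load 50/130]
  25 → host 1  [load 120/130]
  40 → host 4  [load 130/130]
  75 → host 5  [load 125/130]
  40 → host 6 (new)  [load 40/130]
6 hosts opened.

6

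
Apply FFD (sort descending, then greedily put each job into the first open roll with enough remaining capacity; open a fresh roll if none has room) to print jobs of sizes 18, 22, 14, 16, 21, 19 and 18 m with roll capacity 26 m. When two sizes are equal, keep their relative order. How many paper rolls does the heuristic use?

Sorted descending: 22, 21, 19, 18, 18, 16, 14.
  22 → roll 1 (new)  [load 22/26]
  21 → roll 2 (new)  [load 21/26]
  19 → roll 3 (new)  [load 19/26]
  18 → roll 4 (new)  [load 18/26]
  18 → roll 5 (new)  [load 18/26]
  16 → roll 6 (new)  [load 16/26]
  14 → roll 7 (new)  [load 14/26]
7 paper rolls opened.

7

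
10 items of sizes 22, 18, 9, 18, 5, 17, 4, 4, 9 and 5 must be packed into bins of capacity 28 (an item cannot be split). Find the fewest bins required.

5

Total = 22 + 18 + 18 + 17 + 9 + 9 + 5 + 5 + 4 + 4 = 111.
Lower bound: ⌈111/28⌉ = 4 bins.
A packing using 5 bins:
  bin 1: 22 + 5 = 27
  bin 2: 18 + 9 = 27
  bin 3: 18 + 9 = 27
  bin 4: 17 + 5 + 4 = 26
  bin 5: 4 = 4
No arrangement into 4 bins stays within capacity, so 5 is optimal.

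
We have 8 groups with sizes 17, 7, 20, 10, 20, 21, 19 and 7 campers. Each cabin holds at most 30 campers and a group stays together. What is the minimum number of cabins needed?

Total = 21 + 20 + 20 + 19 + 17 + 10 + 7 + 7 = 121 campers.
Lower bound: ⌈121/30⌉ = 5 cabins.
A packing using 5 cabins:
  cabin 1: 21 + 7 = 28
  cabin 2: 20 + 10 = 30
  cabin 3: 20 + 7 = 27
  cabin 4: 19 = 19
  cabin 5: 17 = 17
This matches the lower bound, so 5 is optimal.

5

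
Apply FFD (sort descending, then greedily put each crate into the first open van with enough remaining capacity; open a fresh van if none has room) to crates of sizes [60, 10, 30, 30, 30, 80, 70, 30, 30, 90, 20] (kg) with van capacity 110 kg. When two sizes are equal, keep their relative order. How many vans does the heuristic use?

Sorted descending: 90, 80, 70, 60, 30, 30, 30, 30, 30, 20, 10.
  90 → van 1 (new)  [load 90/110]
  80 → van 2 (new)  [load 80/110]
  70 → van 3 (new)  [load 70/110]
  60 → van 4 (new)  [load 60/110]
  30 → van 2  [load 110/110]
  30 → van 3  [load 100/110]
  30 → van 4  [load 90/110]
  30 → van 5 (new)  [load 30/110]
  30 → van 5  [load 60/110]
  20 → van 1  [load 110/110]
  10 → van 3  [load 110/110]
5 vans opened.

5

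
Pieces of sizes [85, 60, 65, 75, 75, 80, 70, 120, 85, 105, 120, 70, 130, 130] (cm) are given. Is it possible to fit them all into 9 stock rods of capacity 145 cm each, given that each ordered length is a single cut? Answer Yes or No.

No

Total = 1270 cm; ⌈1270/145⌉ = 9.
10 pieces each exceed half the capacity and cannot share a stock rod, forcing at least 10 stock rods.
At least 10 stock rods are required, but only 9 are allowed.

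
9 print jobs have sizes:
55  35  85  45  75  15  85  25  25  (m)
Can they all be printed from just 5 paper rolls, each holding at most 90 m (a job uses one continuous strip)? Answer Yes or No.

Total = 445 m; ⌈445/90⌉ = 5.
The bound of 5 does not rule out 5, but exhaustive search shows no assignment into 5 paper rolls of capacity 90 m exists — the minimum is 6.

No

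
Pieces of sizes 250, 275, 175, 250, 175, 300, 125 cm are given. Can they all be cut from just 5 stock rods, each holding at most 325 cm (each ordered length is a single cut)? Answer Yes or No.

No

Total = 1550 cm; ⌈1550/325⌉ = 5.
6 pieces each exceed half the capacity and cannot share a stock rod, forcing at least 6 stock rods.
At least 6 stock rods are required, but only 5 are allowed.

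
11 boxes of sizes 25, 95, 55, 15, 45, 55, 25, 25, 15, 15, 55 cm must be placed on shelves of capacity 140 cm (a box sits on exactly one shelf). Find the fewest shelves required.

4

Total = 95 + 55 + 55 + 55 + 45 + 25 + 25 + 25 + 15 + 15 + 15 = 425 cm.
Lower bound: ⌈425/140⌉ = 4 shelves.
A packing using 4 shelves:
  shelf 1: 95 + 45 = 140
  shelf 2: 55 + 55 + 25 = 135
  shelf 3: 55 + 25 + 25 + 15 + 15 = 135
  shelf 4: 15 = 15
This matches the lower bound, so 4 is optimal.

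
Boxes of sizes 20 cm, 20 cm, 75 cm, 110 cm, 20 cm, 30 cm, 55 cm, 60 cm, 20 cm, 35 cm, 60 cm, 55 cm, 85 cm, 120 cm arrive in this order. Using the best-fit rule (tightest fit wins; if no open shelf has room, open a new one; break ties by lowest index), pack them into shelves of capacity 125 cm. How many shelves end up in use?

7

  20 → shelf 1 (new)  [load 20/125]
  20 → shelf 1  [load 40/125]
  75 → shelf 1  [load 115/125]
  110 → shelf 2 (new)  [load 110/125]
  20 → shelf 3 (new)  [load 20/125]
  30 → shelf 3  [load 50/125]
  55 → shelf 3  [load 105/125]
  60 → shelf 4 (new)  [load 60/125]
  20 → shelf 3  [load 125/125]
  35 → shelf 4  [load 95/125]
  60 → shelf 5 (new)  [load 60/125]
  55 → shelf 5  [load 115/125]
  85 → shelf 6 (new)  [load 85/125]
  120 → shelf 7 (new)  [load 120/125]
7 shelves opened.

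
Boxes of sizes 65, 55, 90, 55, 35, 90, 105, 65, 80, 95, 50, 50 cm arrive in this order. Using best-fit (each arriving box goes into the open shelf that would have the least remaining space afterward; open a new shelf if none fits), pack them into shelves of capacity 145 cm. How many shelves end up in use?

  65 → shelf 1 (new)  [load 65/145]
  55 → shelf 1  [load 120/145]
  90 → shelf 2 (new)  [load 90/145]
  55 → shelf 2  [load 145/145]
  35 → shelf 3 (new)  [load 35/145]
  90 → shelf 3  [load 125/145]
  105 → shelf 4 (new)  [load 105/145]
  65 → shelf 5 (new)  [load 65/145]
  80 → shelf 5  [load 145/145]
  95 → shelf 6 (new)  [load 95/145]
  50 → shelf 6  [load 145/145]
  50 → shelf 7 (new)  [load 50/145]
7 shelves opened.

7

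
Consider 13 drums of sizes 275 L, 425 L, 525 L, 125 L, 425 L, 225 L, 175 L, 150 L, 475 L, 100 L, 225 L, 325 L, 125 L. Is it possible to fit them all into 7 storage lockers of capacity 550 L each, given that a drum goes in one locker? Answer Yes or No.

Yes

A valid assignment using 7 storage lockers:
  locker 1: 525 = 525
  locker 2: 475 = 475
  locker 3: 425 + 125 = 550
  locker 4: 425 + 125 = 550
  locker 5: 325 + 225 = 550
  locker 6: 275 + 225 = 500
  locker 7: 175 + 150 + 100 = 425
Every load is within 550 L, so 7 storage lockers suffice.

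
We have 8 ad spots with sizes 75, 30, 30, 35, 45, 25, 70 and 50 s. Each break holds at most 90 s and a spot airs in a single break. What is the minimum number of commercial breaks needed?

Total = 75 + 70 + 50 + 45 + 35 + 30 + 30 + 25 = 360 s.
Lower bound: ⌈360/90⌉ = 4 commercial breaks.
A packing using 5 commercial breaks:
  break 1: 75 = 75
  break 2: 70 = 70
  break 3: 50 + 35 = 85
  break 4: 45 + 30 = 75
  break 5: 30 + 25 = 55
No arrangement into 4 commercial breaks stays within capacity, so 5 is optimal.

5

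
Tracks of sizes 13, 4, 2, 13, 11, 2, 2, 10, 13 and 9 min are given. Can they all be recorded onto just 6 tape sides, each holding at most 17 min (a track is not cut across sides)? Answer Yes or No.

Yes

A valid assignment using 6 tape sides:
  side 1: 13 + 4 = 17
  side 2: 13 + 2 + 2 = 17
  side 3: 13 + 2 = 15
  side 4: 11 = 11
  side 5: 10 = 10
  side 6: 9 = 9
Every load is within 17 min, so 6 tape sides suffice.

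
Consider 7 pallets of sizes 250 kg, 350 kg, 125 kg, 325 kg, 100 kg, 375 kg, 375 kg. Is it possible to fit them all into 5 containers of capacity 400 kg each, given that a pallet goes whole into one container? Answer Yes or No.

Total = 1900 kg; ⌈1900/400⌉ = 5.
The bound of 5 does not rule out 5, but exhaustive search shows no assignment into 5 containers of capacity 400 kg exists — the minimum is 6.

No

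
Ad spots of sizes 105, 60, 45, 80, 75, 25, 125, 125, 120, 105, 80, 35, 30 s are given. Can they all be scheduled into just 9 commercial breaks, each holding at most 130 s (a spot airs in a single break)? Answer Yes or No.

A valid assignment using 9 commercial breaks:
  break 1: 125 = 125
  break 2: 125 = 125
  break 3: 120 = 120
  break 4: 105 + 25 = 130
  break 5: 105 = 105
  break 6: 80 + 45 = 125
  break 7: 80 + 35 = 115
  break 8: 75 + 30 = 105
  break 9: 60 = 60
Every load is within 130 s, so 9 commercial breaks suffice.

Yes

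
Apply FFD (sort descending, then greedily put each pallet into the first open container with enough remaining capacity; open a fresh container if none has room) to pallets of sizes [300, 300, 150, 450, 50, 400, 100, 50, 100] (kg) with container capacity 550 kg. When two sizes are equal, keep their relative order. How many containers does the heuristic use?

Sorted descending: 450, 400, 300, 300, 150, 100, 100, 50, 50.
  450 → container 1 (new)  [load 450/550]
  400 → container 2 (new)  [load 400/550]
  300 → container 3 (new)  [load 300/550]
  300 → container 4 (new)  [load 300/550]
  150 → container 2  [load 550/550]
  100 → container 1  [load 550/550]
  100 → container 3  [load 400/550]
  50 → container 3  [load 450/550]
  50 → container 3  [load 500/550]
4 containers opened.

4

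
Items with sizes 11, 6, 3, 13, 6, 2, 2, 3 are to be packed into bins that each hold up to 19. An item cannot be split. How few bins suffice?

3

Total = 13 + 11 + 6 + 6 + 3 + 3 + 2 + 2 = 46.
Lower bound: ⌈46/19⌉ = 3 bins.
A packing using 3 bins:
  bin 1: 13 + 6 = 19
  bin 2: 11 + 6 + 2 = 19
  bin 3: 3 + 3 + 2 = 8
This matches the lower bound, so 3 is optimal.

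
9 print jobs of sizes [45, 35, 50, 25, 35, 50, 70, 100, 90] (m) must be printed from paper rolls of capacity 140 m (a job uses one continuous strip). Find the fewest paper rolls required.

4

Total = 100 + 90 + 70 + 50 + 50 + 45 + 35 + 35 + 25 = 500 m.
Lower bound: ⌈500/140⌉ = 4 paper rolls.
A packing using 4 paper rolls:
  roll 1: 100 + 35 = 135
  roll 2: 90 + 50 = 140
  roll 3: 70 + 50 = 120
  roll 4: 45 + 35 + 25 = 105
This matches the lower bound, so 4 is optimal.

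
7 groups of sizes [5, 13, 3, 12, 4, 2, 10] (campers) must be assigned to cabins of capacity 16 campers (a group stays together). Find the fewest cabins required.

4

Total = 13 + 12 + 10 + 5 + 4 + 3 + 2 = 49 campers.
Lower bound: ⌈49/16⌉ = 4 cabins.
A packing using 4 cabins:
  cabin 1: 13 + 3 = 16
  cabin 2: 12 + 4 = 16
  cabin 3: 10 + 5 = 15
  cabin 4: 2 = 2
This matches the lower bound, so 4 is optimal.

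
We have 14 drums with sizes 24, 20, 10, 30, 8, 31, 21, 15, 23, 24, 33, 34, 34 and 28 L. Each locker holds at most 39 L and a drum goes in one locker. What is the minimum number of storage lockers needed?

11

Total = 34 + 34 + 33 + 31 + 30 + 28 + 24 + 24 + 23 + 21 + 20 + 15 + 10 + 8 = 335 L.
Lower bound: ⌈335/39⌉ = 9 storage lockers.
Also, 11 drums each exceed 39/2 L, and no two of those can share a locker, so at least 11 storage lockers are needed.
A packing using 11 storage lockers:
  locker 1: 34 = 34
  locker 2: 34 = 34
  locker 3: 33 = 33
  locker 4: 31 + 8 = 39
  locker 5: 30 = 30
  locker 6: 28 + 10 = 38
  locker 7: 24 + 15 = 39
  locker 8: 24 = 24
  locker 9: 23 = 23
  locker 10: 21 = 21
  locker 11: 20 = 20
This matches the lower bound, so 11 is optimal.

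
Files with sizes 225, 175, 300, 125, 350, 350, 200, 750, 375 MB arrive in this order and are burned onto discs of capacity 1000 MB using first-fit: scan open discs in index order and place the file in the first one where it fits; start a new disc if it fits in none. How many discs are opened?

4

  225 → disc 1 (new)  [load 225/1000]
  175 → disc 1  [load 400/1000]
  300 → disc 1  [load 700/1000]
  125 → disc 1  [load 825/1000]
  350 → disc 2 (new)  [load 350/1000]
  350 → disc 2  [load 700/1000]
  200 → disc 2  [load 900/1000]
  750 → disc 3 (new)  [load 750/1000]
  375 → disc 4 (new)  [load 375/1000]
4 discs opened.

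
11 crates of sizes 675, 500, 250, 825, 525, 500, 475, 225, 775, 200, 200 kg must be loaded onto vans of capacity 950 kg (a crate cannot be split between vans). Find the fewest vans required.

Total = 825 + 775 + 675 + 525 + 500 + 500 + 475 + 250 + 225 + 200 + 200 = 5150 kg.
Lower bound: ⌈5150/950⌉ = 6 vans.
A packing using 7 vans:
  van 1: 825 = 825
  van 2: 775 = 775
  van 3: 675 + 250 = 925
  van 4: 525 + 225 + 200 = 950
  van 5: 500 + 200 = 700
  van 6: 500 = 500
  van 7: 475 = 475
No arrangement into 6 vans stays within capacity, so 7 is optimal.

7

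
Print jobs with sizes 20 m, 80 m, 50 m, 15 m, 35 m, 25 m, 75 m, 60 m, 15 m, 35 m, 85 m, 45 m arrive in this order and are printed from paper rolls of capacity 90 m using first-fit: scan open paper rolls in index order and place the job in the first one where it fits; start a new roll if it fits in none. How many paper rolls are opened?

7

  20 → roll 1 (new)  [load 20/90]
  80 → roll 2 (new)  [load 80/90]
  50 → roll 1  [load 70/90]
  15 → roll 1  [load 85/90]
  35 → roll 3 (new)  [load 35/90]
  25 → roll 3  [load 60/90]
  75 → roll 4 (new)  [load 75/90]
  60 → roll 5 (new)  [load 60/90]
  15 → roll 3  [load 75/90]
  35 → roll 6 (new)  [load 35/90]
  85 → roll 7 (new)  [load 85/90]
  45 → roll 6  [load 80/90]
7 paper rolls opened.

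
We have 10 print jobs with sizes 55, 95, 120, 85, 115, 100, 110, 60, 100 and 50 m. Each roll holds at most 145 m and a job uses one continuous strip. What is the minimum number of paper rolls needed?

8

Total = 120 + 115 + 110 + 100 + 100 + 95 + 85 + 60 + 55 + 50 = 890 m.
Lower bound: ⌈890/145⌉ = 7 paper rolls.
A packing using 8 paper rolls:
  roll 1: 120 = 120
  roll 2: 115 = 115
  roll 3: 110 = 110
  roll 4: 100 = 100
  roll 5: 100 = 100
  roll 6: 95 + 50 = 145
  roll 7: 85 + 60 = 145
  roll 8: 55 = 55
No arrangement into 7 paper rolls stays within capacity, so 8 is optimal.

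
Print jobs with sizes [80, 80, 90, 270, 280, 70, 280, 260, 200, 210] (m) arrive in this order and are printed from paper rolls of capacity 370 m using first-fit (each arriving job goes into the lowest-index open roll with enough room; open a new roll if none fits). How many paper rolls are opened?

  80 → roll 1 (new)  [load 80/370]
  80 → roll 1  [load 160/370]
  90 → roll 1  [load 250/370]
  270 → roll 2 (new)  [load 270/370]
  280 → roll 3 (new)  [load 280/370]
  70 → roll 1  [load 320/370]
  280 → roll 4 (new)  [load 280/370]
  260 → roll 5 (new)  [load 260/370]
  200 → roll 6 (new)  [load 200/370]
  210 → roll 7 (new)  [load 210/370]
7 paper rolls opened.

7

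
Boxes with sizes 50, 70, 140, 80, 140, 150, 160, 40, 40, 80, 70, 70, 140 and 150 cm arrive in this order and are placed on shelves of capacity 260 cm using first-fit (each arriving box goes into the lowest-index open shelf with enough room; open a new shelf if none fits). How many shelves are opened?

6

  50 → shelf 1 (new)  [load 50/260]
  70 → shelf 1  [load 120/260]
  140 → shelf 1  [load 260/260]
  80 → shelf 2 (new)  [load 80/260]
  140 → shelf 2  [load 220/260]
  150 → shelf 3 (new)  [load 150/260]
  160 → shelf 4 (new)  [load 160/260]
  40 → shelf 2  [load 260/260]
  40 → shelf 3  [load 190/260]
  80 → shelf 4  [load 240/260]
  70 → shelf 3  [load 260/260]
  70 → shelf 5 (new)  [load 70/260]
  140 → shelf 5  [load 210/260]
  150 → shelf 6 (new)  [load 150/260]
6 shelves opened.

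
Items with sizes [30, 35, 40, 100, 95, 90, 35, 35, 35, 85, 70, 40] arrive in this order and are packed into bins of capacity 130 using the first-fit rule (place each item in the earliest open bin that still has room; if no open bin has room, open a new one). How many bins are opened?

6

  30 → bin 1 (new)  [load 30/130]
  35 → bin 1  [load 65/130]
  40 → bin 1  [load 105/130]
  100 → bin 2 (new)  [load 100/130]
  95 → bin 3 (new)  [load 95/130]
  90 → bin 4 (new)  [load 90/130]
  35 → bin 3  [load 130/130]
  35 → bin 4  [load 125/130]
  35 → bin 5 (new)  [load 35/130]
  85 → bin 5  [load 120/130]
  70 → bin 6 (new)  [load 70/130]
  40 → bin 6  [load 110/130]
6 bins opened.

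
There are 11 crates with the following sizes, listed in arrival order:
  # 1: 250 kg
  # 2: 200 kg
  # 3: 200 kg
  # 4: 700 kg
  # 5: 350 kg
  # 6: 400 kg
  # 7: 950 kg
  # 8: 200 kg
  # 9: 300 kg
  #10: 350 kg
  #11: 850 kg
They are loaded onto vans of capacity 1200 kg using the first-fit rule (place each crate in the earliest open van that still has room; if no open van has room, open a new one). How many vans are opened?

  250 → van 1 (new)  [load 250/1200]
  200 → van 1  [load 450/1200]
  200 → van 1  [load 650/1200]
  700 → van 2 (new)  [load 700/1200]
  350 → van 1  [load 1000/1200]
  400 → van 2  [load 1100/1200]
  950 → van 3 (new)  [load 950/1200]
  200 → van 1  [load 1200/1200]
  300 → van 4 (new)  [load 300/1200]
  350 → van 4  [load 650/1200]
  850 → van 5 (new)  [load 850/1200]
5 vans opened.

5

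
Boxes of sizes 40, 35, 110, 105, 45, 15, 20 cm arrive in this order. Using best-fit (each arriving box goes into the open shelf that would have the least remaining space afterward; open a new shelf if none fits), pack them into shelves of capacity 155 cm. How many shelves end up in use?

  40 → shelf 1 (new)  [load 40/155]
  35 → shelf 1  [load 75/155]
  110 → shelf 2 (new)  [load 110/155]
  105 → shelf 3 (new)  [load 105/155]
  45 → shelf 2  [load 155/155]
  15 → shelf 3  [load 120/155]
  20 → shelf 3  [load 140/155]
3 shelves opened.

3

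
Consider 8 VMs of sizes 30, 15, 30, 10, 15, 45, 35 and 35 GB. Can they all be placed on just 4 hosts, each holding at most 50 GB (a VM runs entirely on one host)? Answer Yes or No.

Total = 215 GB; ⌈215/50⌉ = 5.
At least 5 hosts are required, but only 4 are allowed.

No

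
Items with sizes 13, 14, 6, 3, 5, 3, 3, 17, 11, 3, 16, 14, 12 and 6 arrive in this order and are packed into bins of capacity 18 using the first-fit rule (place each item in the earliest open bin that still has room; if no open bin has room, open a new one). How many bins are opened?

8

  13 → bin 1 (new)  [load 13/18]
  14 → bin 2 (new)  [load 14/18]
  6 → bin 3 (new)  [load 6/18]
  3 → bin 1  [load 16/18]
  5 → bin 3  [load 11/18]
  3 → bin 2  [load 17/18]
  3 → bin 3  [load 14/18]
  17 → bin 4 (new)  [load 17/18]
  11 → bin 5 (new)  [load 11/18]
  3 → bin 3  [load 17/18]
  16 → bin 6 (new)  [load 16/18]
  14 → bin 7 (new)  [load 14/18]
  12 → bin 8 (new)  [load 12/18]
  6 → bin 5  [load 17/18]
8 bins opened.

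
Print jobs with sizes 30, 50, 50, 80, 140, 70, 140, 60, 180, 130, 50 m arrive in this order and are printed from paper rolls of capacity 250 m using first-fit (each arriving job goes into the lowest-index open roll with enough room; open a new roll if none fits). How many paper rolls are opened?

  30 → roll 1 (new)  [load 30/250]
  50 → roll 1  [load 80/250]
  50 → roll 1  [load 130/250]
  80 → roll 1  [load 210/250]
  140 → roll 2 (new)  [load 140/250]
  70 → roll 2  [load 210/250]
  140 → roll 3 (new)  [load 140/250]
  60 → roll 3  [load 200/250]
  180 → roll 4 (new)  [load 180/250]
  130 → roll 5 (new)  [load 130/250]
  50 → roll 3  [load 250/250]
5 paper rolls opened.

5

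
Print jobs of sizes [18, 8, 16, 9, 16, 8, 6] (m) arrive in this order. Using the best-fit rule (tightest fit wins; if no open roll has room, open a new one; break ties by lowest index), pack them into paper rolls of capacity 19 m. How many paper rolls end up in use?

5

  18 → roll 1 (new)  [load 18/19]
  8 → roll 2 (new)  [load 8/19]
  16 → roll 3 (new)  [load 16/19]
  9 → roll 2  [load 17/19]
  16 → roll 4 (new)  [load 16/19]
  8 → roll 5 (new)  [load 8/19]
  6 → roll 5  [load 14/19]
5 paper rolls opened.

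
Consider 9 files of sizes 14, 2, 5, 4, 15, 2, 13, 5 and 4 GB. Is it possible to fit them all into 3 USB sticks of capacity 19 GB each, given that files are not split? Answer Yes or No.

Total = 64 GB; ⌈64/19⌉ = 4.
At least 4 USB sticks are required, but only 3 are allowed.

No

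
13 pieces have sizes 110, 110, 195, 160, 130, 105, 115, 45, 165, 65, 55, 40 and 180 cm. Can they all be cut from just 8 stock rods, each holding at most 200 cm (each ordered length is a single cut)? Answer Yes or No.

Total = 1475 cm; ⌈1475/200⌉ = 8.
9 pieces each exceed half the capacity and cannot share a stock rod, forcing at least 9 stock rods.
At least 9 stock rods are required, but only 8 are allowed.

No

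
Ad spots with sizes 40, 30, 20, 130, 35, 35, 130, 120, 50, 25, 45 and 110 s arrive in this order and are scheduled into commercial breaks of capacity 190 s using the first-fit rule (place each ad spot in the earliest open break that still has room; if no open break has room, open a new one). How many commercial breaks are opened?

  40 → break 1 (new)  [load 40/190]
  30 → break 1  [load 70/190]
  20 → break 1  [load 90/190]
  130 → break 2 (new)  [load 130/190]
  35 → break 1  [load 125/190]
  35 → break 1  [load 160/190]
  130 → break 3 (new)  [load 130/190]
  120 → break 4 (new)  [load 120/190]
  50 → break 2  [load 180/190]
  25 → break 1  [load 185/190]
  45 → break 3  [load 175/190]
  110 → break 5 (new)  [load 110/190]
5 commercial breaks opened.

5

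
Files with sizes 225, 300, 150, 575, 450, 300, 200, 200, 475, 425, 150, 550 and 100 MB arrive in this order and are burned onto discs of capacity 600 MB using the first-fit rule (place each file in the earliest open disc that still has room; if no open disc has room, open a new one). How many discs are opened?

  225 → disc 1 (new)  [load 225/600]
  300 → disc 1  [load 525/600]
  150 → disc 2 (new)  [load 150/600]
  575 → disc 3 (new)  [load 575/600]
  450 → disc 2  [load 600/600]
  300 → disc 4 (new)  [load 300/600]
  200 → disc 4  [load 500/600]
  200 → disc 5 (new)  [load 200/600]
  475 → disc 6 (new)  [load 475/600]
  425 → disc 7 (new)  [load 425/600]
  150 → disc 5  [load 350/600]
  550 → disc 8 (new)  [load 550/600]
  100 → disc 4  [load 600/600]
8 discs opened.

8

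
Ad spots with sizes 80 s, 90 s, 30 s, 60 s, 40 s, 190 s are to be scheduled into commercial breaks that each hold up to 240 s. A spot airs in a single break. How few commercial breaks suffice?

Total = 190 + 90 + 80 + 60 + 40 + 30 = 490 s.
Lower bound: ⌈490/240⌉ = 3 commercial breaks.
A packing using 3 commercial breaks:
  break 1: 190 + 40 = 230
  break 2: 90 + 80 + 60 = 230
  break 3: 30 = 30
This matches the lower bound, so 3 is optimal.

3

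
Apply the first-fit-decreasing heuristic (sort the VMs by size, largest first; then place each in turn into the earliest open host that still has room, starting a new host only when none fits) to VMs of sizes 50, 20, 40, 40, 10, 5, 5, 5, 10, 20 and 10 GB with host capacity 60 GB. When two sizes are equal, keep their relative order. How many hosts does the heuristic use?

Sorted descending: 50, 40, 40, 20, 20, 10, 10, 10, 5, 5, 5.
  50 → host 1 (new)  [load 50/60]
  40 → host 2 (new)  [load 40/60]
  40 → host 3 (new)  [load 40/60]
  20 → host 2  [load 60/60]
  20 → host 3  [load 60/60]
  10 → host 1  [load 60/60]
  10 → host 4 (new)  [load 10/60]
  10 → host 4  [load 20/60]
  5 → host 4  [load 25/60]
  5 → host 4  [load 30/60]
  5 → host 4  [load 35/60]
4 hosts opened.

4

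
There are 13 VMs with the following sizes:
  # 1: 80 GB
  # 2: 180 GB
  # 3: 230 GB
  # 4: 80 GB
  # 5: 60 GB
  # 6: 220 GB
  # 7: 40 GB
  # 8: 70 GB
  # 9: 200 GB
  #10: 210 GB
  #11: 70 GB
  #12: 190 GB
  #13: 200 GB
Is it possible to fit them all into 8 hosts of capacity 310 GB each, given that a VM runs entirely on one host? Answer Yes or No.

Yes

A valid assignment using 7 hosts:
  host 1: 230 + 80 = 310
  host 2: 220 + 80 = 300
  host 3: 210 + 70 = 280
  host 4: 200 + 70 + 40 = 310
  host 5: 200 + 60 = 260
  host 6: 190 = 190
  host 7: 180 = 180
That uses only 7 ≤ 8, so 8 hosts are enough.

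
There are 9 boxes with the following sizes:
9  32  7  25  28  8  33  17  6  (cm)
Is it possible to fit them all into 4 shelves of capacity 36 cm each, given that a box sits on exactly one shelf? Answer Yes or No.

No

Total = 165 cm; ⌈165/36⌉ = 5.
At least 5 shelves are required, but only 4 are allowed.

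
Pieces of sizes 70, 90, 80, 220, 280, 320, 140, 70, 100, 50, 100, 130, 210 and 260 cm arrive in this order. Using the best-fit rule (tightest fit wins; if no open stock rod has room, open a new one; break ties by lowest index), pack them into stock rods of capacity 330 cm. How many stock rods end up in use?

  70 → stock rod 1 (new)  [load 70/330]
  90 → stock rod 1  [load 160/330]
  80 → stock rod 1  [load 240/330]
  220 → stock rod 2 (new)  [load 220/330]
  280 → stock rod 3 (new)  [load 280/330]
  320 → stock rod 4 (new)  [load 320/330]
  140 → stock rod 5 (new)  [load 140/330]
  70 → stock rod 1  [load 310/330]
  100 → stock rod 2  [load 320/330]
  50 → stock rod 3  [load 330/330]
  100 → stock rod 5  [load 240/330]
  130 → stock rod 6 (new)  [load 130/330]
  210 → stock rod 7 (new)  [load 210/330]
  260 → stock rod 8 (new)  [load 260/330]
8 stock rods opened.

8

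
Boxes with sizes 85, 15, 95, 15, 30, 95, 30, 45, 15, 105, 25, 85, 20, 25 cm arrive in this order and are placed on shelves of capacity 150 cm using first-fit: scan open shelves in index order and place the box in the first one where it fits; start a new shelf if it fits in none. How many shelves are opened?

5

  85 → shelf 1 (new)  [load 85/150]
  15 → shelf 1  [load 100/150]
  95 → shelf 2 (new)  [load 95/150]
  15 → shelf 1  [load 115/150]
  30 → shelf 1  [load 145/150]
  95 → shelf 3 (new)  [load 95/150]
  30 → shelf 2  [load 125/150]
  45 → shelf 3  [load 140/150]
  15 → shelf 2  [load 140/150]
  105 → shelf 4 (new)  [load 105/150]
  25 → shelf 4  [load 130/150]
  85 → shelf 5 (new)  [load 85/150]
  20 → shelf 4  [load 150/150]
  25 → shelf 5  [load 110/150]
5 shelves opened.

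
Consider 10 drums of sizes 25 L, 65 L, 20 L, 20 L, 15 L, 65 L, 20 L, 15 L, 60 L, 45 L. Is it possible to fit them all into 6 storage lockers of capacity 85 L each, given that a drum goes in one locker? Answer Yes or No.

Yes

A valid assignment using 5 storage lockers:
  locker 1: 65 + 20 = 85
  locker 2: 65 + 20 = 85
  locker 3: 60 + 25 = 85
  locker 4: 45 + 20 + 15 = 80
  locker 5: 15 = 15
That uses only 5 ≤ 6, so 6 storage lockers are enough.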